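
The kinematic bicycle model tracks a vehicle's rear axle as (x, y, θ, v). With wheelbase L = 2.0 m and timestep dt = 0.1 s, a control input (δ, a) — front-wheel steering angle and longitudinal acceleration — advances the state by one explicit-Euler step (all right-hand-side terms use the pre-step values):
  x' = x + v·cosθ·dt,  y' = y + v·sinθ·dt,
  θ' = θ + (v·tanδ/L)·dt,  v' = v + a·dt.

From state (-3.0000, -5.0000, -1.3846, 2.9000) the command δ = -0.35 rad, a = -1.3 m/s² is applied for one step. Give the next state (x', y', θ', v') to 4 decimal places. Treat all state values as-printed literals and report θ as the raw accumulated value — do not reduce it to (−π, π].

x' = -3.0000 + 2.9000·cos(-1.3846)·0.1 = -2.9463
y' = -5.0000 + 2.9000·sin(-1.3846)·0.1 = -5.2850
θ' = -1.3846 + (2.9000/2.0)·tan(-0.35)·0.1 = -1.4375
v' = 2.9000 − 1.3000·0.1 = 2.7700

(-2.9463, -5.2850, -1.4375, 2.7700)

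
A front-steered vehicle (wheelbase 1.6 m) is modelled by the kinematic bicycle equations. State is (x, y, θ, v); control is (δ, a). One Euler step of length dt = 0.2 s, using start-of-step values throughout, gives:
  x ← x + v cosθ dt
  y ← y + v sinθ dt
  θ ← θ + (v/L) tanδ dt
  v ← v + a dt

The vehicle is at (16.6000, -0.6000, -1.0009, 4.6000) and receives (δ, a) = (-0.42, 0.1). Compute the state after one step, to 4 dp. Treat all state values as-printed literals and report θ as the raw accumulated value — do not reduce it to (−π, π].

(17.0964, -1.3746, -1.2577, 4.6200)

x' = 16.6000 + 4.6000·cos(-1.0009)·0.2 = 17.0964
y' = -0.6000 + 4.6000·sin(-1.0009)·0.2 = -1.3746
θ' = -1.0009 + (4.6000/1.6)·tan(-0.42)·0.2 = -1.2577
v' = 4.6000 + 0.1000·0.2 = 4.6200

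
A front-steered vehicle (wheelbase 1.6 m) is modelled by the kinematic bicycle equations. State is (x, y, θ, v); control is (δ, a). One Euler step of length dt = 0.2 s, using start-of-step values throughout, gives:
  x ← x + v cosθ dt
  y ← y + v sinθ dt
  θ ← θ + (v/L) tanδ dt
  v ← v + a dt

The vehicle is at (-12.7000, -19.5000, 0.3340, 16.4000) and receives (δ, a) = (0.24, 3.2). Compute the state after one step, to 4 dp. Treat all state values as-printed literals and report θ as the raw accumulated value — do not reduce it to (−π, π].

x' = -12.7000 + 16.4000·cos(0.3340)·0.2 = -9.6013
y' = -19.5000 + 16.4000·sin(0.3340)·0.2 = -18.4247
θ' = 0.3340 + (16.4000/1.6)·tan(0.24)·0.2 = 0.8357
v' = 16.4000 + 3.2000·0.2 = 17.0400

(-9.6013, -18.4247, 0.8357, 17.0400)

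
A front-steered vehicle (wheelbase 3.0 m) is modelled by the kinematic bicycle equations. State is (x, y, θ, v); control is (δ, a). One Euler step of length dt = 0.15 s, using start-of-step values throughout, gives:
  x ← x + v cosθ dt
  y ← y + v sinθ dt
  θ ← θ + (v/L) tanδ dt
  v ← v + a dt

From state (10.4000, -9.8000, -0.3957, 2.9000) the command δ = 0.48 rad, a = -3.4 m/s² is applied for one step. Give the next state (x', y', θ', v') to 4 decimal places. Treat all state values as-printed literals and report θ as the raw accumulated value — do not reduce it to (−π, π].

(10.8014, -9.9677, -0.3202, 2.3900)

x' = 10.4000 + 2.9000·cos(-0.3957)·0.15 = 10.8014
y' = -9.8000 + 2.9000·sin(-0.3957)·0.15 = -9.9677
θ' = -0.3957 + (2.9000/3.0)·tan(0.48)·0.15 = -0.3202
v' = 2.9000 − 3.4000·0.15 = 2.3900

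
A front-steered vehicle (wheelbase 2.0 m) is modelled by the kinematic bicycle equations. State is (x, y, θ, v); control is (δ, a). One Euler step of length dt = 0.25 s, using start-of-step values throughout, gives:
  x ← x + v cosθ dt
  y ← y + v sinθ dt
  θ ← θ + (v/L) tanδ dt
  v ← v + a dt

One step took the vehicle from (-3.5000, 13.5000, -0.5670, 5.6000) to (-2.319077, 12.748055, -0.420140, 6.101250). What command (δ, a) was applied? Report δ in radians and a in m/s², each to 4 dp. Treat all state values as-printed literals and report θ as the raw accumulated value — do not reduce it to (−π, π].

a = (v'−v)/dt = (0.501250)/0.25 = 2.0050
Δθ = θ'−θ = 0.146860;  (v·dt/L) = 5.6000·0.25/2.0 = 0.700000
tan δ = Δθ·L/(v·dt) = 0.209800  →  δ = 0.2068

δ = 0.2068, a = 2.0050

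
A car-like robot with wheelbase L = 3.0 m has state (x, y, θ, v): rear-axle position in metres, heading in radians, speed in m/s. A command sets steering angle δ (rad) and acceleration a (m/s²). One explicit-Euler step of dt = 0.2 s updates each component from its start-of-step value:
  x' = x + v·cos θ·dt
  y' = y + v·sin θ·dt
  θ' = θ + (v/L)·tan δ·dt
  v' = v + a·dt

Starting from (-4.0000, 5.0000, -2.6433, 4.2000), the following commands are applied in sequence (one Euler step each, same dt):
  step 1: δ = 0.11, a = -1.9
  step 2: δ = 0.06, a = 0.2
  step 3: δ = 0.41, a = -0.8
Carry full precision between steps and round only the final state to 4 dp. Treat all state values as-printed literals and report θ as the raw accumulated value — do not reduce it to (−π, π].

(-6.0577, 3.8129, -2.4852, 3.7000)

after step 1 (δ=0.11, a=-1.9): (-4.737856, 4.598542, -2.612375, 3.820000)
after step 2 (δ=0.06, a=0.2): (-5.397342, 4.212830, -2.597077, 3.860000)
after step 3 (δ=0.41, a=-0.8): (-6.057694, 3.812931, -2.485232, 3.700000)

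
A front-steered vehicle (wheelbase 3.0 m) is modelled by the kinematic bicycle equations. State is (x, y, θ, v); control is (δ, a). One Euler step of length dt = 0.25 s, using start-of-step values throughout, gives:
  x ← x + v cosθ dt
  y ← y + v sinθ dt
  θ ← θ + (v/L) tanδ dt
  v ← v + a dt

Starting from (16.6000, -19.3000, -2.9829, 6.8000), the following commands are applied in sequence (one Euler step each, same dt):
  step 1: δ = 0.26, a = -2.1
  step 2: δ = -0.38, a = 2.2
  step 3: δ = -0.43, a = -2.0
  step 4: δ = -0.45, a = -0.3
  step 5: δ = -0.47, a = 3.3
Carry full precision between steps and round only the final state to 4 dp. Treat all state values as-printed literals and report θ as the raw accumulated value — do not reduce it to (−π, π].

(8.7386, -19.3356, -3.8210, 7.0750)

after step 1 (δ=0.26, a=-2.1): (14.921361, -19.568647, -2.832154, 6.275000)
after step 2 (δ=-0.38, a=2.2): (13.427119, -20.046368, -3.041014, 6.825000)
after step 3 (δ=-0.43, a=-2.0): (11.729492, -20.217691, -3.301855, 6.325000)
after step 4 (δ=-0.45, a=-0.3): (10.168505, -19.965360, -3.556465, 6.250000)
after step 5 (δ=-0.47, a=3.3): (8.738555, -19.335558, -3.821031, 7.075000)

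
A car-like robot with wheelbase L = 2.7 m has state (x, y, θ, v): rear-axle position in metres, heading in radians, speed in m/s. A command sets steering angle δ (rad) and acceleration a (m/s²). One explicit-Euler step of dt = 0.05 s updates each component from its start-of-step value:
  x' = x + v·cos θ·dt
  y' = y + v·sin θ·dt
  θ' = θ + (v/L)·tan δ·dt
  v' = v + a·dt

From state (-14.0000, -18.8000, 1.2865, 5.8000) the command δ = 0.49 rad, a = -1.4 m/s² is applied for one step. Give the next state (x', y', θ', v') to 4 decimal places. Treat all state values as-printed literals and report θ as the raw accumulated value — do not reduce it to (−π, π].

(-13.9187, -18.5216, 1.3438, 5.7300)

x' = -14.0000 + 5.8000·cos(1.2865)·0.05 = -13.9187
y' = -18.8000 + 5.8000·sin(1.2865)·0.05 = -18.5216
θ' = 1.2865 + (5.8000/2.7)·tan(0.49)·0.05 = 1.3438
v' = 5.8000 − 1.4000·0.05 = 5.7300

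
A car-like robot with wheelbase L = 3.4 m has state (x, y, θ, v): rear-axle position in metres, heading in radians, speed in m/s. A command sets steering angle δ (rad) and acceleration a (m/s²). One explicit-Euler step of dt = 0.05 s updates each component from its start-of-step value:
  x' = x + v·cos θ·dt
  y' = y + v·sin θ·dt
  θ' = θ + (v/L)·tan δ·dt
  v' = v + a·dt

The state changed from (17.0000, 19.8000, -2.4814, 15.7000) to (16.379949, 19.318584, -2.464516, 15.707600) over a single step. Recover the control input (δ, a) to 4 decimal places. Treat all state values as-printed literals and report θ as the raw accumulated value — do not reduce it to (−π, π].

δ = 0.0730, a = 0.1520

a = (v'−v)/dt = (0.007600)/0.05 = 0.1520
Δθ = θ'−θ = 0.016884;  (v·dt/L) = 15.7000·0.05/3.4 = 0.230882
tan δ = Δθ·L/(v·dt) = 0.073128  →  δ = 0.0730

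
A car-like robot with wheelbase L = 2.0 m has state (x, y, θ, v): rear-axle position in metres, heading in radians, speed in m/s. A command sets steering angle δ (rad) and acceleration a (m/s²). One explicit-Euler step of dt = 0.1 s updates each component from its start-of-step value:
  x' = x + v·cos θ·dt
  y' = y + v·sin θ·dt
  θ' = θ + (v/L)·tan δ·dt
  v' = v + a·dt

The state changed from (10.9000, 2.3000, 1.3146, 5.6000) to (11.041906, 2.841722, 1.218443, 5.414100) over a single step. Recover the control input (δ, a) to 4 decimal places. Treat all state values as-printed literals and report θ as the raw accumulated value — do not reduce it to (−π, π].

a = (v'−v)/dt = (-0.185900)/0.1 = -1.8590
Δθ = θ'−θ = -0.096157;  (v·dt/L) = 5.6000·0.1/2.0 = 0.280000
tan δ = Δθ·L/(v·dt) = -0.343418  →  δ = -0.3308

δ = -0.3308, a = -1.8590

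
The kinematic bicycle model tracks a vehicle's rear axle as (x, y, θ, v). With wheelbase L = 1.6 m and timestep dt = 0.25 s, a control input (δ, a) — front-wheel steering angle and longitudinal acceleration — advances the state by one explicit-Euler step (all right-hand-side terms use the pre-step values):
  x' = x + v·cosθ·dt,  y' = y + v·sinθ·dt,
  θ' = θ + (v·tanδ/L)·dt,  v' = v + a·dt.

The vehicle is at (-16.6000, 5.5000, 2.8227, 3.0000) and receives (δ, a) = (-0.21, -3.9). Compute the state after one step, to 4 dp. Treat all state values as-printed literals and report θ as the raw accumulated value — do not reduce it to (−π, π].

x' = -16.6000 + 3.0000·cos(2.8227)·0.25 = -17.3122
y' = 5.5000 + 3.0000·sin(2.8227)·0.25 = 5.7351
θ' = 2.8227 + (3.0000/1.6)·tan(-0.21)·0.25 = 2.7228
v' = 3.0000 − 3.9000·0.25 = 2.0250

(-17.3122, 5.7351, 2.7228, 2.0250)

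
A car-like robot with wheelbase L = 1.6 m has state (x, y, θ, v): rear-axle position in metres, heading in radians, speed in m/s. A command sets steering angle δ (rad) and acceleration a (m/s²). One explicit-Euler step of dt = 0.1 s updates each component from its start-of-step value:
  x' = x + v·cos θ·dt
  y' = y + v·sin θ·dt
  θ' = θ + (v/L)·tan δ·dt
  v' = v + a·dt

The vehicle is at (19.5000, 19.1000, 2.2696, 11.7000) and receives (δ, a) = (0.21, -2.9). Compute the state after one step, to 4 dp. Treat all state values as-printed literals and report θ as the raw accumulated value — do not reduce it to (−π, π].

x' = 19.5000 + 11.7000·cos(2.2696)·0.1 = 18.7473
y' = 19.1000 + 11.7000·sin(2.2696)·0.1 = 19.9958
θ' = 2.2696 + (11.7000/1.6)·tan(0.21)·0.1 = 2.4255
v' = 11.7000 − 2.9000·0.1 = 11.4100

(18.7473, 19.9958, 2.4255, 11.4100)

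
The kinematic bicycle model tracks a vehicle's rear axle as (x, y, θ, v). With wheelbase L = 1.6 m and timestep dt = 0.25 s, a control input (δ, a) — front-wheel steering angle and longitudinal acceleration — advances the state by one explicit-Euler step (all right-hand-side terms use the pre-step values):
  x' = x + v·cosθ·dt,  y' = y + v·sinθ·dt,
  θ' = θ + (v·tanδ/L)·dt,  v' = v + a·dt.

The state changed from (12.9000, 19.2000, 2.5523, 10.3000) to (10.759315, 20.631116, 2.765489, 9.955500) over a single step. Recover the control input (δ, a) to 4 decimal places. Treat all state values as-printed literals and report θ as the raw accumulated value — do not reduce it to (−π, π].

δ = 0.1317, a = -1.3780

a = (v'−v)/dt = (-0.344500)/0.25 = -1.3780
Δθ = θ'−θ = 0.213189;  (v·dt/L) = 10.3000·0.25/1.6 = 1.609375
tan δ = Δθ·L/(v·dt) = 0.132467  →  δ = 0.1317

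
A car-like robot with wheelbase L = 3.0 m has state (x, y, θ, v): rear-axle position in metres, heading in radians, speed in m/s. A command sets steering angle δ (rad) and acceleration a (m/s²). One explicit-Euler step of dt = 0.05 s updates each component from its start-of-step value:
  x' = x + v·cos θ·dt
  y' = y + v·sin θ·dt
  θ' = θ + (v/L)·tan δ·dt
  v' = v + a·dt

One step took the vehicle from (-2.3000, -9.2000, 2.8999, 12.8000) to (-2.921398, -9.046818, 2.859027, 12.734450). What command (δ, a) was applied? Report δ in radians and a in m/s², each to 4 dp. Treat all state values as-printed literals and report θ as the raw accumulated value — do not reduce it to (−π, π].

a = (v'−v)/dt = (-0.065550)/0.05 = -1.3110
Δθ = θ'−θ = -0.040873;  (v·dt/L) = 12.8000·0.05/3.0 = 0.213333
tan δ = Δθ·L/(v·dt) = -0.191592  →  δ = -0.1893

δ = -0.1893, a = -1.3110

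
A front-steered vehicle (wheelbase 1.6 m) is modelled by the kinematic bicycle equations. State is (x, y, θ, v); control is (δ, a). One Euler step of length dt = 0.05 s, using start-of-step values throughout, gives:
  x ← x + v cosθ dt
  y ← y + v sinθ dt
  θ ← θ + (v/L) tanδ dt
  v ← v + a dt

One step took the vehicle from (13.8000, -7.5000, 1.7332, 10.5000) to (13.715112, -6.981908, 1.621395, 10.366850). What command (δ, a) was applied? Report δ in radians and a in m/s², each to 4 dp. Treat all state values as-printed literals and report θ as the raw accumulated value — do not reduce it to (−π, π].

δ = -0.3284, a = -2.6630

a = (v'−v)/dt = (-0.133150)/0.05 = -2.6630
Δθ = θ'−θ = -0.111805;  (v·dt/L) = 10.5000·0.05/1.6 = 0.328125
tan δ = Δθ·L/(v·dt) = -0.340739  →  δ = -0.3284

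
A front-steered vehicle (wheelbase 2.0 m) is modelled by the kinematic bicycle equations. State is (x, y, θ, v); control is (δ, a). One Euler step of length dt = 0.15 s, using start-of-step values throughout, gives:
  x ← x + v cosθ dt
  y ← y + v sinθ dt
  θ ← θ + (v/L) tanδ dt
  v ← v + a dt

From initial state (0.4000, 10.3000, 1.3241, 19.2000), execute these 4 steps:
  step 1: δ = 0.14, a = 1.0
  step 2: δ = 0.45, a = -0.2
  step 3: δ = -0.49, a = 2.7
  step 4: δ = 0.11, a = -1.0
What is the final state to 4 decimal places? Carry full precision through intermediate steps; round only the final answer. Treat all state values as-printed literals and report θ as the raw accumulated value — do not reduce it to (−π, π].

(-0.1989, 21.2258, 1.6186, 19.5750)

after step 1 (δ=0.14, a=1.0): (1.103301, 13.092806, 1.527028, 19.350000)
after step 2 (δ=0.45, a=-0.2): (1.230299, 15.992527, 2.228061, 19.320000)
after step 3 (δ=-0.49, a=2.7): (-0.540245, 18.286775, 1.455182, 19.725000)
after step 4 (δ=0.11, a=-1.0): (-0.198932, 21.225773, 1.618573, 19.575000)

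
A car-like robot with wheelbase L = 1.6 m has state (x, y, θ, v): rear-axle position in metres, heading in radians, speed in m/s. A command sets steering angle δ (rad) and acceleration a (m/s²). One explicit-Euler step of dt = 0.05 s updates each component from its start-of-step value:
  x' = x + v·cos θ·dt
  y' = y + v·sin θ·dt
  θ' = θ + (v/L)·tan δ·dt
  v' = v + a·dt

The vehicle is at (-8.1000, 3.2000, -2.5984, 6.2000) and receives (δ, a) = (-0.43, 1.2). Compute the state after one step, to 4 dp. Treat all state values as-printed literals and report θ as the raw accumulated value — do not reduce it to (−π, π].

(-8.3654, 3.0398, -2.6873, 6.2600)

x' = -8.1000 + 6.2000·cos(-2.5984)·0.05 = -8.3654
y' = 3.2000 + 6.2000·sin(-2.5984)·0.05 = 3.0398
θ' = -2.5984 + (6.2000/1.6)·tan(-0.43)·0.05 = -2.6873
v' = 6.2000 + 1.2000·0.05 = 6.2600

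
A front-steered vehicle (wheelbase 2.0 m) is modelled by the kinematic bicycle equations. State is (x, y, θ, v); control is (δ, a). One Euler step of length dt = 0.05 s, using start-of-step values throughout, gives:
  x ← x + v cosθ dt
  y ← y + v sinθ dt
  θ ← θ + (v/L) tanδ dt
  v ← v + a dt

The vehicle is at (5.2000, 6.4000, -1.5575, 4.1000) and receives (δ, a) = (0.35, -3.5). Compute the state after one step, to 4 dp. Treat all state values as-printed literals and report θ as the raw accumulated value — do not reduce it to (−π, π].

x' = 5.2000 + 4.1000·cos(-1.5575)·0.05 = 5.2027
y' = 6.4000 + 4.1000·sin(-1.5575)·0.05 = 6.1950
θ' = -1.5575 + (4.1000/2.0)·tan(0.35)·0.05 = -1.5201
v' = 4.1000 − 3.5000·0.05 = 3.9250

(5.2027, 6.1950, -1.5201, 3.9250)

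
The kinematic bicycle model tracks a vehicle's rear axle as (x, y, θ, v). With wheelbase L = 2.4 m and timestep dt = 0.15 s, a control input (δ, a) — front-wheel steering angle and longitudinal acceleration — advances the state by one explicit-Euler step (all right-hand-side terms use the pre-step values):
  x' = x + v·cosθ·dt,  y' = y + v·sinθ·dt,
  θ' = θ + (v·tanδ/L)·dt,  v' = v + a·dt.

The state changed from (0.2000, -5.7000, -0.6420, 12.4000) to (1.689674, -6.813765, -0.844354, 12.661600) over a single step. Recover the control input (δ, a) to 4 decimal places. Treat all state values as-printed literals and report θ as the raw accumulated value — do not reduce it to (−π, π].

a = (v'−v)/dt = (0.261600)/0.15 = 1.7440
Δθ = θ'−θ = -0.202354;  (v·dt/L) = 12.4000·0.15/2.4 = 0.775000
tan δ = Δθ·L/(v·dt) = -0.261102  →  δ = -0.2554

δ = -0.2554, a = 1.7440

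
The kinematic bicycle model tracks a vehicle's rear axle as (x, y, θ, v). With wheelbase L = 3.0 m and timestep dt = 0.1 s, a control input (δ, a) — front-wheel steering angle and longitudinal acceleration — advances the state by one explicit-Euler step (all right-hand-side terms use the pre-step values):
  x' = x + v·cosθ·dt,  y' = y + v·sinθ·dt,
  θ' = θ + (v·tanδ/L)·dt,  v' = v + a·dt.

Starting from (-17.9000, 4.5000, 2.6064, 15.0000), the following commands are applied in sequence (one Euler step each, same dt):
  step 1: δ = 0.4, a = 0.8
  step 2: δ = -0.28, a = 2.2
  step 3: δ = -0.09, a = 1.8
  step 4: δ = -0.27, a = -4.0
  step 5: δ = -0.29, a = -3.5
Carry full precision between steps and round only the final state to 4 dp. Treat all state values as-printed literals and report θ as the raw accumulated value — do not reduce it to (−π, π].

(-24.5268, 8.1183, 2.3344, 14.7300)

after step 1 (δ=0.4, a=0.8): (-19.190256, 5.265010, 2.817797, 15.080000)
after step 2 (δ=-0.28, a=2.2): (-20.619892, 5.744807, 2.673253, 15.300000)
after step 3 (δ=-0.09, a=1.8): (-21.985139, 6.435458, 2.627228, 15.480000)
after step 4 (δ=-0.27, a=-4.0): (-23.332837, 7.197045, 2.484421, 15.080000)
after step 5 (δ=-0.29, a=-3.5): (-24.526756, 8.118252, 2.334419, 14.730000)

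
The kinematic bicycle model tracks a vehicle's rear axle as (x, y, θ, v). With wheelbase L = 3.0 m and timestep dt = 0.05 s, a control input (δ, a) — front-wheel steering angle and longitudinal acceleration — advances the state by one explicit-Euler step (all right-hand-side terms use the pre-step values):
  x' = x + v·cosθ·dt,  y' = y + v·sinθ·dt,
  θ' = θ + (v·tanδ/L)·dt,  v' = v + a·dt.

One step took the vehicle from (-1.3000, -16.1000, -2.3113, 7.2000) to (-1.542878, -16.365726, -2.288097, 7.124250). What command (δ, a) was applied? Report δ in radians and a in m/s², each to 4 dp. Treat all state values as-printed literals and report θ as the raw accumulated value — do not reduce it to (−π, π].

δ = 0.1910, a = -1.5150

a = (v'−v)/dt = (-0.075750)/0.05 = -1.5150
Δθ = θ'−θ = 0.023203;  (v·dt/L) = 7.2000·0.05/3.0 = 0.120000
tan δ = Δθ·L/(v·dt) = 0.193358  →  δ = 0.1910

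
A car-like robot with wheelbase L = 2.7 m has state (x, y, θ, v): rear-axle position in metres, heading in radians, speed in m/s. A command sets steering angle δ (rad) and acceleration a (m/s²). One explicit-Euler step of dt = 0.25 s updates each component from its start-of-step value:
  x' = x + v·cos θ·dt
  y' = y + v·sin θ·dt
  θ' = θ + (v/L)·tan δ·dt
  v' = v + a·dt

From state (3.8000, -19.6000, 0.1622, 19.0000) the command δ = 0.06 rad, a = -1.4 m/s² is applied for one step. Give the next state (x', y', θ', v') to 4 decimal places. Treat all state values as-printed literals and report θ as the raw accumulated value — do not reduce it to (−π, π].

(8.4877, -18.8329, 0.2679, 18.6500)

x' = 3.8000 + 19.0000·cos(0.1622)·0.25 = 8.4877
y' = -19.6000 + 19.0000·sin(0.1622)·0.25 = -18.8329
θ' = 0.1622 + (19.0000/2.7)·tan(0.06)·0.25 = 0.2679
v' = 19.0000 − 1.4000·0.25 = 18.6500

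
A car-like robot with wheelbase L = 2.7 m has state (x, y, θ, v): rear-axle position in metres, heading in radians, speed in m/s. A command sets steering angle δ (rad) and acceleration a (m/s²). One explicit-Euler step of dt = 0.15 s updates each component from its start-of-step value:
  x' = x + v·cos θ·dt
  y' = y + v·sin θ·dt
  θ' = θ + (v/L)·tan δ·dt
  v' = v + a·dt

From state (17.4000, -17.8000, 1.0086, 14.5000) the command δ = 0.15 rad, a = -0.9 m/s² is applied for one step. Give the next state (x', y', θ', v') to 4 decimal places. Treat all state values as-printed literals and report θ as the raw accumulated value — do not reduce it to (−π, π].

(18.5594, -15.9598, 1.1303, 14.3650)

x' = 17.4000 + 14.5000·cos(1.0086)·0.15 = 18.5594
y' = -17.8000 + 14.5000·sin(1.0086)·0.15 = -15.9598
θ' = 1.0086 + (14.5000/2.7)·tan(0.15)·0.15 = 1.1303
v' = 14.5000 − 0.9000·0.15 = 14.3650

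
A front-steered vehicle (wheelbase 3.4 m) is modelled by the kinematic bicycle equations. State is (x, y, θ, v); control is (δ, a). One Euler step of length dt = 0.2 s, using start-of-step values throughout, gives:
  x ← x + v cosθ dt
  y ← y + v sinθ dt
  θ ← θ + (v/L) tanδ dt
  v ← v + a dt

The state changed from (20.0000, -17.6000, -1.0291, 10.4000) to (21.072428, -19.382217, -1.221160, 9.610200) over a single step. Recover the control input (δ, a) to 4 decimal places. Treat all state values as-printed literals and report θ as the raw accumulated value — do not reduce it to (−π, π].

a = (v'−v)/dt = (-0.789800)/0.2 = -3.9490
Δθ = θ'−θ = -0.192060;  (v·dt/L) = 10.4000·0.2/3.4 = 0.611765
tan δ = Δθ·L/(v·dt) = -0.313944  →  δ = -0.3042

δ = -0.3042, a = -3.9490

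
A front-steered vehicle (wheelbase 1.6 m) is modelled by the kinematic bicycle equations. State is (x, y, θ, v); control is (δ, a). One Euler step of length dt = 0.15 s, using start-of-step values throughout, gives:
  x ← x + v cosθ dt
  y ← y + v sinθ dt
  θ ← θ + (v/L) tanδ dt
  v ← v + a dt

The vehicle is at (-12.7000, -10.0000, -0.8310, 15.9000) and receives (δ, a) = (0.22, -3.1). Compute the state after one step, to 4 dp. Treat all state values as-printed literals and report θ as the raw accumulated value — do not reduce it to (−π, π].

x' = -12.7000 + 15.9000·cos(-0.8310)·0.15 = -11.0922
y' = -10.0000 + 15.9000·sin(-0.8310)·0.15 = -11.7616
θ' = -0.8310 + (15.9000/1.6)·tan(0.22)·0.15 = -0.4977
v' = 15.9000 − 3.1000·0.15 = 15.4350

(-11.0922, -11.7616, -0.4977, 15.4350)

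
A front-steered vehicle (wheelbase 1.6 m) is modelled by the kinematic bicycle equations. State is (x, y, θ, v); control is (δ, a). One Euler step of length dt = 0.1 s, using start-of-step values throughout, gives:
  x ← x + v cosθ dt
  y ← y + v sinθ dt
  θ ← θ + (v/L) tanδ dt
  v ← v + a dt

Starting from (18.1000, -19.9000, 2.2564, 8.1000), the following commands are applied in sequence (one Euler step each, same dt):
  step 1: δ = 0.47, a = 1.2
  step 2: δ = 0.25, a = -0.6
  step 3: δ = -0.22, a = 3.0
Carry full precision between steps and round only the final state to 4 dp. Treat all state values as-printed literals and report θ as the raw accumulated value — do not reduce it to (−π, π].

after step 1 (δ=0.47, a=1.2): (17.587156, -19.273030, 2.513558, 8.220000)
after step 2 (δ=0.25, a=-0.6): (16.922007, -18.790059, 2.644740, 8.160000)
after step 3 (δ=-0.22, a=3.0): (16.204672, -18.401103, 2.530694, 8.460000)

(16.2047, -18.4011, 2.5307, 8.4600)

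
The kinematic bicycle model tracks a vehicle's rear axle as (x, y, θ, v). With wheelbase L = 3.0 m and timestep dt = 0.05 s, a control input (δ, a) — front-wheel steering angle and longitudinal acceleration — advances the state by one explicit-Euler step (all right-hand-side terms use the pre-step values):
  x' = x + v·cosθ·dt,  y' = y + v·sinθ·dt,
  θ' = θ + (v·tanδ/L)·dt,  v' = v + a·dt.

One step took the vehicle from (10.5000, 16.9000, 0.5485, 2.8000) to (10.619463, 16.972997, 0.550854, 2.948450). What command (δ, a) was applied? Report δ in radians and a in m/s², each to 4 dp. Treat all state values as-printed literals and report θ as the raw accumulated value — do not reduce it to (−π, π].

δ = 0.0504, a = 2.9690

a = (v'−v)/dt = (0.148450)/0.05 = 2.9690
Δθ = θ'−θ = 0.002354;  (v·dt/L) = 2.8000·0.05/3.0 = 0.046667
tan δ = Δθ·L/(v·dt) = 0.050443  →  δ = 0.0504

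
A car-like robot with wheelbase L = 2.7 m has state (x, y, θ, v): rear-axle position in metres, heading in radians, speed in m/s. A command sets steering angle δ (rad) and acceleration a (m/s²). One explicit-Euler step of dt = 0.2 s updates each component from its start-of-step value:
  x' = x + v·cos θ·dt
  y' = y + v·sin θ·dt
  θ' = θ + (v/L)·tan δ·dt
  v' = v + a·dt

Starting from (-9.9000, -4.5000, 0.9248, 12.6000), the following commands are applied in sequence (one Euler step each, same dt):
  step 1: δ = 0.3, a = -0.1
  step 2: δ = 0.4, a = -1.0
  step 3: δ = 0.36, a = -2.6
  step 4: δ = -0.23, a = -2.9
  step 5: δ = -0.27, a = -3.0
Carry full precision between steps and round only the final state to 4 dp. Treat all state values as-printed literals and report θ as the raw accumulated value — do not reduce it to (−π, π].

after step 1 (δ=0.3, a=-0.1): (-8.382974, -2.487779, 1.213514, 12.580000)
after step 2 (δ=0.4, a=-1.0): (-7.503055, -0.130663, 1.607494, 12.380000)
after step 3 (δ=0.36, a=-2.6): (-7.593899, 2.343670, 1.952670, 11.860000)
after step 4 (δ=-0.23, a=-2.9): (-8.477848, 4.544810, 1.746971, 11.280000)
after step 5 (δ=-0.27, a=-3.0): (-8.873244, 6.765891, 1.515724, 10.680000)

(-8.8732, 6.7659, 1.5157, 10.6800)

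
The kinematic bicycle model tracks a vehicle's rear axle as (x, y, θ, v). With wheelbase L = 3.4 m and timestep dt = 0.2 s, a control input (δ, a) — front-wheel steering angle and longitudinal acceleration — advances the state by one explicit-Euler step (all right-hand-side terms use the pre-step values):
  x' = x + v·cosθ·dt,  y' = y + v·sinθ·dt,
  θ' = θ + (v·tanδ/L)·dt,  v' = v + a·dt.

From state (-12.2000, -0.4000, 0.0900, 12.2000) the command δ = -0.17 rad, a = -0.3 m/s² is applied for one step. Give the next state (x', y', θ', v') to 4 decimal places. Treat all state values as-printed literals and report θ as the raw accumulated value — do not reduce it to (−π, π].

(-9.7699, -0.1807, -0.0332, 12.1400)

x' = -12.2000 + 12.2000·cos(0.0900)·0.2 = -9.7699
y' = -0.4000 + 12.2000·sin(0.0900)·0.2 = -0.1807
θ' = 0.0900 + (12.2000/3.4)·tan(-0.17)·0.2 = -0.0332
v' = 12.2000 − 0.3000·0.2 = 12.1400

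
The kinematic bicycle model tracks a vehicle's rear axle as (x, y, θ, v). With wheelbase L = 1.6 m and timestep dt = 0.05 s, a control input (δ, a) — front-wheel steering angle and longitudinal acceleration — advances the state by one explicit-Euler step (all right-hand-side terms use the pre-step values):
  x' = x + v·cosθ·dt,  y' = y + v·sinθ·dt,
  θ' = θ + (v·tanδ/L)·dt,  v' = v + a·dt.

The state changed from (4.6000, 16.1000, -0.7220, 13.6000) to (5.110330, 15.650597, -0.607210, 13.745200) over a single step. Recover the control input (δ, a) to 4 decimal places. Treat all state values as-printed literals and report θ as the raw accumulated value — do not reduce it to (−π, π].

a = (v'−v)/dt = (0.145200)/0.05 = 2.9040
Δθ = θ'−θ = 0.114790;  (v·dt/L) = 13.6000·0.05/1.6 = 0.425000
tan δ = Δθ·L/(v·dt) = 0.270094  →  δ = 0.2638

δ = 0.2638, a = 2.9040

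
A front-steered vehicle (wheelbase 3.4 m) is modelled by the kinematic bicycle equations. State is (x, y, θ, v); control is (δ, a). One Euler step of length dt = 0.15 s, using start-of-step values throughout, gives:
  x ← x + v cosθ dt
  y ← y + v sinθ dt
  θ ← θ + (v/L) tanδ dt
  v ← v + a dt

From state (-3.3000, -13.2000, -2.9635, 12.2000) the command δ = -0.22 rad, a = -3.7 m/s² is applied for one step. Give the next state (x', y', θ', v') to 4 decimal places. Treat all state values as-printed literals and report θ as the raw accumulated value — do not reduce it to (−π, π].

x' = -3.3000 + 12.2000·cos(-2.9635)·0.15 = -5.1011
y' = -13.2000 + 12.2000·sin(-2.9635)·0.15 = -13.5242
θ' = -2.9635 + (12.2000/3.4)·tan(-0.22)·0.15 = -3.0839
v' = 12.2000 − 3.7000·0.15 = 11.6450

(-5.1011, -13.5242, -3.0839, 11.6450)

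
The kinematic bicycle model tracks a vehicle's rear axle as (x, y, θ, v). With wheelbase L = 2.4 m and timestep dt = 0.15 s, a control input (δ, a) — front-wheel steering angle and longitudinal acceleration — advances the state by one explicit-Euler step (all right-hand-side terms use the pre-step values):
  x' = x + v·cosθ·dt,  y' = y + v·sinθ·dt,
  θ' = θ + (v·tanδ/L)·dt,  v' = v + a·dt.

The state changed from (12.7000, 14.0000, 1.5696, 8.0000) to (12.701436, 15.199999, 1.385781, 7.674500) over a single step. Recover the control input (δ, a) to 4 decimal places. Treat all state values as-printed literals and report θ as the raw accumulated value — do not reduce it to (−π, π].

a = (v'−v)/dt = (-0.325500)/0.15 = -2.1700
Δθ = θ'−θ = -0.183819;  (v·dt/L) = 8.0000·0.15/2.4 = 0.500000
tan δ = Δθ·L/(v·dt) = -0.367638  →  δ = -0.3523

δ = -0.3523, a = -2.1700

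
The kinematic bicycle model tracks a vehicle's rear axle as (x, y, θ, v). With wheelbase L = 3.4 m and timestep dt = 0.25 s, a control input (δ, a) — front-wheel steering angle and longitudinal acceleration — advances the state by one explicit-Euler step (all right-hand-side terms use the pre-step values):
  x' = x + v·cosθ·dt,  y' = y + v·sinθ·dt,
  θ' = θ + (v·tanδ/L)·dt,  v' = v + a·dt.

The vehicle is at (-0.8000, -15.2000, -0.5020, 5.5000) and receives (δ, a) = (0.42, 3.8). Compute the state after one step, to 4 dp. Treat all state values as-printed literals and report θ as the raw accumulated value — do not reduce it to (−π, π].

x' = -0.8000 + 5.5000·cos(-0.5020)·0.25 = 0.4054
y' = -15.2000 + 5.5000·sin(-0.5020)·0.25 = -15.8616
θ' = -0.5020 + (5.5000/3.4)·tan(0.42)·0.25 = -0.3214
v' = 5.5000 + 3.8000·0.25 = 6.4500

(0.4054, -15.8616, -0.3214, 6.4500)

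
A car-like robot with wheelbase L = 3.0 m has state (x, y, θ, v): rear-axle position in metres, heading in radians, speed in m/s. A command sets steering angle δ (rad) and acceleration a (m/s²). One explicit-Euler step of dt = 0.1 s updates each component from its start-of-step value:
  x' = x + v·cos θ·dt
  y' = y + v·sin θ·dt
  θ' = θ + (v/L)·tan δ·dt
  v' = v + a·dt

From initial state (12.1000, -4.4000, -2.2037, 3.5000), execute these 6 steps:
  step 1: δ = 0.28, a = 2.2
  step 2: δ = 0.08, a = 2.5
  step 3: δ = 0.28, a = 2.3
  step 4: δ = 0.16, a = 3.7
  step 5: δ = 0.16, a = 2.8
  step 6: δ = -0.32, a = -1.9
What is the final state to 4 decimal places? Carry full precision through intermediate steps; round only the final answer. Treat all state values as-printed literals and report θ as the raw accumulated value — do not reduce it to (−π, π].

after step 1 (δ=0.28, a=2.2): (11.892979, -4.682210, -2.170152, 3.720000)
after step 2 (δ=0.08, a=2.5): (11.683130, -4.989370, -2.160211, 3.970000)
after step 3 (δ=0.28, a=2.3): (11.462448, -5.319383, -2.122158, 4.200000)
after step 4 (δ=0.16, a=3.7): (11.242432, -5.677144, -2.099565, 4.570000)
after step 5 (δ=0.16, a=2.8): (11.011889, -6.071731, -2.074981, 4.850000)
after step 6 (δ=-0.32, a=-1.9): (10.777588, -6.496381, -2.128556, 4.660000)

(10.7776, -6.4964, -2.1286, 4.6600)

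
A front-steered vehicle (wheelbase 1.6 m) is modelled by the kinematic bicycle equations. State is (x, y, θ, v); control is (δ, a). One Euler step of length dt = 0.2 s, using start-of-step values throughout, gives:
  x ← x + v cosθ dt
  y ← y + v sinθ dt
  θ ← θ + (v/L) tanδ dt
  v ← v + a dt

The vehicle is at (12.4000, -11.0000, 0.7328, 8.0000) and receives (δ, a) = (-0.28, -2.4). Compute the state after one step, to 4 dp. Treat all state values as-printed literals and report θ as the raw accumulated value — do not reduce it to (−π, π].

(13.5893, -9.9297, 0.4452, 7.5200)

x' = 12.4000 + 8.0000·cos(0.7328)·0.2 = 13.5893
y' = -11.0000 + 8.0000·sin(0.7328)·0.2 = -9.9297
θ' = 0.7328 + (8.0000/1.6)·tan(-0.28)·0.2 = 0.4452
v' = 8.0000 − 2.4000·0.2 = 7.5200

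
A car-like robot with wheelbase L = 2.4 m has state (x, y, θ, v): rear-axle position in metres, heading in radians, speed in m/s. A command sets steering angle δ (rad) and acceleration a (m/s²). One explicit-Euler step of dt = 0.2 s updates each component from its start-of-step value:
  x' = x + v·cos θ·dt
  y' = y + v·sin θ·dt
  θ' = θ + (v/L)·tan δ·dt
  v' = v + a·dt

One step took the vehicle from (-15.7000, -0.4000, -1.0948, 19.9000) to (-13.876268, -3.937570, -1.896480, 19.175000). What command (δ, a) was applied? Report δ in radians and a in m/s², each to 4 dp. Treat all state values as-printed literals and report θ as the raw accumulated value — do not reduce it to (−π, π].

δ = -0.4503, a = -3.6250

a = (v'−v)/dt = (-0.725000)/0.2 = -3.6250
Δθ = θ'−θ = -0.801680;  (v·dt/L) = 19.9000·0.2/2.4 = 1.658333
tan δ = Δθ·L/(v·dt) = -0.483425  →  δ = -0.4503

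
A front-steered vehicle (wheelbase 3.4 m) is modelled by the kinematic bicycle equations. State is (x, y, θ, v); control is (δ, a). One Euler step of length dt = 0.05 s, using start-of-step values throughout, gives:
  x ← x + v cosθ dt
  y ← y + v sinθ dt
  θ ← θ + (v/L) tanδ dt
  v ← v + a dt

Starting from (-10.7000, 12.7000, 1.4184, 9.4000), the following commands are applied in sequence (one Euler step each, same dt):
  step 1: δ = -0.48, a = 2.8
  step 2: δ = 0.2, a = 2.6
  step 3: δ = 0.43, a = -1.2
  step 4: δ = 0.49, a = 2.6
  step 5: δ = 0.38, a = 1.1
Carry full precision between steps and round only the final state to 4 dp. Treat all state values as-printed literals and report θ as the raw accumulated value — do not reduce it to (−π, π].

(-10.3388, 15.0665, 1.5727, 9.7950)

after step 1 (δ=-0.48, a=2.8): (-10.628651, 13.164553, 1.346433, 9.540000)
after step 2 (δ=0.2, a=2.6): (-10.522525, 13.629597, 1.374872, 9.670000)
after step 3 (δ=0.43, a=-1.2): (-10.428401, 14.103847, 1.440091, 9.610000)
after step 4 (δ=0.49, a=2.6): (-10.365775, 14.580248, 1.515471, 9.740000)
after step 5 (δ=0.38, a=1.1): (-10.338846, 15.066503, 1.572681, 9.795000)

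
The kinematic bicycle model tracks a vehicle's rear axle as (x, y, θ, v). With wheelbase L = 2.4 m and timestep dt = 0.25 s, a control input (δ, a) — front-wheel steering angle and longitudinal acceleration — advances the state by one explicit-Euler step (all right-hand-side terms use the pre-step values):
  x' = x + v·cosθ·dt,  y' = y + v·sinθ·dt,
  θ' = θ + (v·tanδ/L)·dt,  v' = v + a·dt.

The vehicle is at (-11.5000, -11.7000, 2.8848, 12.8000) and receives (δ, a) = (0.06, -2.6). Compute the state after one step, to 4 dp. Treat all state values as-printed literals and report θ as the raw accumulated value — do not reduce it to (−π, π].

(-14.5951, -10.8873, 2.9649, 12.1500)

x' = -11.5000 + 12.8000·cos(2.8848)·0.25 = -14.5951
y' = -11.7000 + 12.8000·sin(2.8848)·0.25 = -10.8873
θ' = 2.8848 + (12.8000/2.4)·tan(0.06)·0.25 = 2.9649
v' = 12.8000 − 2.6000·0.25 = 12.1500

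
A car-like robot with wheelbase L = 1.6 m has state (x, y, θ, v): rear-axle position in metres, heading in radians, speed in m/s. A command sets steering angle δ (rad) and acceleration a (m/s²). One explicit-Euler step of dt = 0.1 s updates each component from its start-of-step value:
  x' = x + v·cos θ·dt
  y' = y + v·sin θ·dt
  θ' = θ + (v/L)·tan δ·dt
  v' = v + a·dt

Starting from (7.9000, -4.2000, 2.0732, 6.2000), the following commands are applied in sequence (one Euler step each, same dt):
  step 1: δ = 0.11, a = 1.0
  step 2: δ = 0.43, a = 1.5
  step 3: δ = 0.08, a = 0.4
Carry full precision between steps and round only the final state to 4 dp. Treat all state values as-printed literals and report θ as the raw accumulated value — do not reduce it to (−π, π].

(6.8466, -2.6355, 2.3289, 6.4900)

after step 1 (δ=0.11, a=1.0): (7.601449, -3.656615, 2.115998, 6.300000)
after step 2 (δ=0.43, a=1.5): (7.274737, -3.117950, 2.296580, 6.450000)
after step 3 (δ=0.08, a=0.4): (6.846637, -2.635504, 2.328899, 6.490000)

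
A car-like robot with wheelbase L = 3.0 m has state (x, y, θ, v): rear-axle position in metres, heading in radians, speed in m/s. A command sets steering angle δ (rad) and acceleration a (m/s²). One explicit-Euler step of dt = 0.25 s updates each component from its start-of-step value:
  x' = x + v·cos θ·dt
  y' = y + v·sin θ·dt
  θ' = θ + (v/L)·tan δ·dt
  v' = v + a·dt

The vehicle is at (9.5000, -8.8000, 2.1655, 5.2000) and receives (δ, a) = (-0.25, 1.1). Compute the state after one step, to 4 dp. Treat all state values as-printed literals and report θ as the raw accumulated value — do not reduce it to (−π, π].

x' = 9.5000 + 5.2000·cos(2.1655)·0.25 = 8.7717
y' = -8.8000 + 5.2000·sin(2.1655)·0.25 = -7.7232
θ' = 2.1655 + (5.2000/3.0)·tan(-0.25)·0.25 = 2.0549
v' = 5.2000 + 1.1000·0.25 = 5.4750

(8.7717, -7.7232, 2.0549, 5.4750)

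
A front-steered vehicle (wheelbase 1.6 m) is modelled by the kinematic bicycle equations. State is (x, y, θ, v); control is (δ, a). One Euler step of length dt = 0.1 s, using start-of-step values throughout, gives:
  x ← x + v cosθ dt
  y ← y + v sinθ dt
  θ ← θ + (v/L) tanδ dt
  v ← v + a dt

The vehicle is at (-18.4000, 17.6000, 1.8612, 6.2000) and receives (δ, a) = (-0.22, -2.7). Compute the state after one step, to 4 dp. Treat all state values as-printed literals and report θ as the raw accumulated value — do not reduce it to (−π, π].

(-18.5775, 18.1940, 1.7745, 5.9300)

x' = -18.4000 + 6.2000·cos(1.8612)·0.1 = -18.5775
y' = 17.6000 + 6.2000·sin(1.8612)·0.1 = 18.1940
θ' = 1.8612 + (6.2000/1.6)·tan(-0.22)·0.1 = 1.7745
v' = 6.2000 − 2.7000·0.1 = 5.9300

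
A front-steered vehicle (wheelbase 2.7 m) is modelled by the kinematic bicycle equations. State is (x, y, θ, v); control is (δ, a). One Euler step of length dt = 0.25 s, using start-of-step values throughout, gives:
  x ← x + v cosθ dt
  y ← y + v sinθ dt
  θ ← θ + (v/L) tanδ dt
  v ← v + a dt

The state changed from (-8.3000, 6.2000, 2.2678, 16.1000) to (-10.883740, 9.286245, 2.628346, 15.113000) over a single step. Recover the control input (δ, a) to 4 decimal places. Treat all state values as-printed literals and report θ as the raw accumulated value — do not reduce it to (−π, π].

a = (v'−v)/dt = (-0.987000)/0.25 = -3.9480
Δθ = θ'−θ = 0.360546;  (v·dt/L) = 16.1000·0.25/2.7 = 1.490741
tan δ = Δθ·L/(v·dt) = 0.241857  →  δ = 0.2373

δ = 0.2373, a = -3.9480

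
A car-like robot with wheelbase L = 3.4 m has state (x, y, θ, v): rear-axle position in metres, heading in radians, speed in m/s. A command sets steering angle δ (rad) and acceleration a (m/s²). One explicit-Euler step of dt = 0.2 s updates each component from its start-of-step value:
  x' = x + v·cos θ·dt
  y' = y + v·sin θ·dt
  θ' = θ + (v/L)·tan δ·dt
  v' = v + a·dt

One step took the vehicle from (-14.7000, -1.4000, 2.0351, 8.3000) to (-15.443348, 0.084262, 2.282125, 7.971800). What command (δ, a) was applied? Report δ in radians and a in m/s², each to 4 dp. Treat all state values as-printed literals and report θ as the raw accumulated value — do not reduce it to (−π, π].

a = (v'−v)/dt = (-0.328200)/0.2 = -1.6410
Δθ = θ'−θ = 0.247025;  (v·dt/L) = 8.3000·0.2/3.4 = 0.488235
tan δ = Δθ·L/(v·dt) = 0.505955  →  δ = 0.4684

δ = 0.4684, a = -1.6410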